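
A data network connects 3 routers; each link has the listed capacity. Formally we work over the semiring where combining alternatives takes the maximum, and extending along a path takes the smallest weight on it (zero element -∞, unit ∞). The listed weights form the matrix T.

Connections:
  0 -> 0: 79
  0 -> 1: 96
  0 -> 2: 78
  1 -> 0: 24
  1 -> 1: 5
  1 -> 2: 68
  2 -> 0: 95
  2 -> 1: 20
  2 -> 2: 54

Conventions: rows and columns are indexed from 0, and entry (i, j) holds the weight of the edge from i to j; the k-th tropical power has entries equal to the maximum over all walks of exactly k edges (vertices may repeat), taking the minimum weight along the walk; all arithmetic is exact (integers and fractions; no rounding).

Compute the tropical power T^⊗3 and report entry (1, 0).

T^⊗2:
  [79, 79, 78]
  [68, 24, 54]
  [79, 95, 78]
T^⊗3:
  [79, 79, 78]
  [68, 68, 68]
  [79, 79, 78]
Key observation: the optimum is the walk 1->2->0->0, with weight 68 min 95 min 79 = 68.
Optimal value attained by: walk 1->2->0->0.
Answer: (T^⊗3)[1][0] = 68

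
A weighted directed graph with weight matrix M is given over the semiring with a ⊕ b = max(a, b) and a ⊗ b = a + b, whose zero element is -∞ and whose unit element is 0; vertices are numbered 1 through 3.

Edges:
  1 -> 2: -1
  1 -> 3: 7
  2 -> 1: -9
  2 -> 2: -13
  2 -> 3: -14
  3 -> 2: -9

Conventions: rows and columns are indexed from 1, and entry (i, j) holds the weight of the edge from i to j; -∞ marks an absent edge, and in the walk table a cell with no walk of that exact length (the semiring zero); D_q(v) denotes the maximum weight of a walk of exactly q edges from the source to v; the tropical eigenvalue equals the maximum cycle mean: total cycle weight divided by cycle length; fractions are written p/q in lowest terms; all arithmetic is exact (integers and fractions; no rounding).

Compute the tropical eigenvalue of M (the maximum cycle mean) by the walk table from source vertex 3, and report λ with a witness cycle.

q=0: [-∞, -∞, 0]
q=1: [-∞, -9, -∞]
q=2: [-18, -22, -23]
q=3: [-31, -19, -11]
Optimal cycle mean attained by: cycle 1->3->2->1, total 7 + (-9) + (-9), length 3.
Answer: λ = -11/3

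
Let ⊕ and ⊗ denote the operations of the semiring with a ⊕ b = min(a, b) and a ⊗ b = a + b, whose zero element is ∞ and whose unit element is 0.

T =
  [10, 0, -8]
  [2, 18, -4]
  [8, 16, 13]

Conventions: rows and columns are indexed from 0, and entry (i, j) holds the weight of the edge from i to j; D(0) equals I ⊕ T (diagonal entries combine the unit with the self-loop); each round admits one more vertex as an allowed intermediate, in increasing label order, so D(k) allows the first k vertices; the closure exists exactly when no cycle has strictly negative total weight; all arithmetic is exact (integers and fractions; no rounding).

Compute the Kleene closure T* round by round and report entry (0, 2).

D(0):
  [0, 0, -8]
  [2, 0, -4]
  [8, 16, 0]
D(1):
  [0, 0, -8]
  [2, 0, -6]
  [8, 8, 0]
D(2):
  [0, 0, -8]
  [2, 0, -6]
  [8, 8, 0]
D(3):
  [0, 0, -8]
  [2, 0, -6]
  [8, 8, 0]
Answer: T*[0][2] = -8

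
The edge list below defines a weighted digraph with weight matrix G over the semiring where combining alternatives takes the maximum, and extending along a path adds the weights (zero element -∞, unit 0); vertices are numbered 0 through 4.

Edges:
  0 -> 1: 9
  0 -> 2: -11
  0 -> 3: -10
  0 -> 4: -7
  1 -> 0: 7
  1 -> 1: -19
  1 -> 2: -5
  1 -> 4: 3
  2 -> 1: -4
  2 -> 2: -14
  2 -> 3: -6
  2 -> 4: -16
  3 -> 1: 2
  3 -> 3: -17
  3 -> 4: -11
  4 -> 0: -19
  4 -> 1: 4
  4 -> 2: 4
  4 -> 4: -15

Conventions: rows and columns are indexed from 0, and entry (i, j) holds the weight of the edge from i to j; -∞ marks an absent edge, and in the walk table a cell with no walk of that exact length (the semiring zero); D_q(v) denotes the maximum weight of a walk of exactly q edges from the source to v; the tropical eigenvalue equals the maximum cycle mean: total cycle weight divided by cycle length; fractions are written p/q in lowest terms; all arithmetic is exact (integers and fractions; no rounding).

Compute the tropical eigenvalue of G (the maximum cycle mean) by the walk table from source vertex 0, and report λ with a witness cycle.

q=0: [0, -∞, -∞, -∞, -∞]
q=1: [-∞, 9, -11, -10, -7]
q=2: [16, -3, 4, -17, 12]
q=3: [4, 25, 16, 6, 9]
q=4: [32, 13, 20, 10, 28]
q=5: [20, 41, 32, 22, 25]
Optimal cycle mean attained by: cycle 0->1->0, total 9 + 7, length 2.
Answer: λ = 8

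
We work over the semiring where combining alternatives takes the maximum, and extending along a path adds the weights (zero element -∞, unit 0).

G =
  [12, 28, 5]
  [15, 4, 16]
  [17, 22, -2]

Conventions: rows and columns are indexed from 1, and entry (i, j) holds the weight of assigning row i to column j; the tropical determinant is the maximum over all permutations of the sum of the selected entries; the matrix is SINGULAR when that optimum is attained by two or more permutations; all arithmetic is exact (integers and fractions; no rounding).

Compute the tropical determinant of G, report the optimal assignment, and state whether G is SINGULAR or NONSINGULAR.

σ = (1, 2, 3): 12 + 4 + (-2) = 14
σ = (1, 3, 2): 12 + 16 + 22 = 50
σ = (2, 1, 3): 28 + 15 + (-2) = 41
σ = (2, 3, 1): 28 + 16 + 17 = 61
σ = (3, 1, 2): 5 + 15 + 22 = 42
σ = (3, 2, 1): 5 + 4 + 17 = 26
Optimal value attained by: σ = (2, 3, 1).
Answer: det⊕(G) = 61; verdict: NONSINGULAR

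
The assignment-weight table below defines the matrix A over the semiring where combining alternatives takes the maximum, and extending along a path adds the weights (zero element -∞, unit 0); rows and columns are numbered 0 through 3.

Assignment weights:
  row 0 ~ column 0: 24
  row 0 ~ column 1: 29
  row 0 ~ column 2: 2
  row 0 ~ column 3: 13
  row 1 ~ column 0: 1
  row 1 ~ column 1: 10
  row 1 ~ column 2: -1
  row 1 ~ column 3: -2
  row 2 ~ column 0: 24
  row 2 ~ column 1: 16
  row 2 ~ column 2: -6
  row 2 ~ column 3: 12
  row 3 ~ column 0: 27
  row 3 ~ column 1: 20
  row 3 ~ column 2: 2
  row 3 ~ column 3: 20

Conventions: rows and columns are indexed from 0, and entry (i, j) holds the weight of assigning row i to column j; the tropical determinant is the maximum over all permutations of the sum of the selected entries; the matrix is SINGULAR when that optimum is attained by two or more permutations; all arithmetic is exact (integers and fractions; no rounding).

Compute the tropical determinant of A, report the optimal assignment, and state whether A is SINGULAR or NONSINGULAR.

σ = (0, 1, 2, 3): 24 + 10 + (-6) + 20 = 48
σ = (0, 1, 3, 2): 24 + 10 + 12 + 2 = 48
σ = (0, 2, 1, 3): 24 + (-1) + 16 + 20 = 59
σ = (0, 2, 3, 1): 24 + (-1) + 12 + 20 = 55
σ = (0, 3, 1, 2): 24 + (-2) + 16 + 2 = 40
σ = (0, 3, 2, 1): 24 + (-2) + (-6) + 20 = 36
σ = (1, 0, 2, 3): 29 + 1 + (-6) + 20 = 44
σ = (1, 0, 3, 2): 29 + 1 + 12 + 2 = 44
σ = (1, 2, 0, 3): 29 + (-1) + 24 + 20 = 72
σ = (1, 2, 3, 0): 29 + (-1) + 12 + 27 = 67
σ = (1, 3, 0, 2): 29 + (-2) + 24 + 2 = 53
σ = (1, 3, 2, 0): 29 + (-2) + (-6) + 27 = 48
σ = (2, 0, 1, 3): 2 + 1 + 16 + 20 = 39
σ = (2, 0, 3, 1): 2 + 1 + 12 + 20 = 35
σ = (2, 1, 0, 3): 2 + 10 + 24 + 20 = 56
σ = (2, 1, 3, 0): 2 + 10 + 12 + 27 = 51
σ = (2, 3, 0, 1): 2 + (-2) + 24 + 20 = 44
σ = (2, 3, 1, 0): 2 + (-2) + 16 + 27 = 43
σ = (3, 0, 1, 2): 13 + 1 + 16 + 2 = 32
σ = (3, 0, 2, 1): 13 + 1 + (-6) + 20 = 28
σ = (3, 1, 0, 2): 13 + 10 + 24 + 2 = 49
σ = (3, 1, 2, 0): 13 + 10 + (-6) + 27 = 44
σ = (3, 2, 0, 1): 13 + (-1) + 24 + 20 = 56
σ = (3, 2, 1, 0): 13 + (-1) + 16 + 27 = 55
Optimal value attained by: σ = (1, 2, 0, 3).
Answer: det⊕(A) = 72; verdict: NONSINGULAR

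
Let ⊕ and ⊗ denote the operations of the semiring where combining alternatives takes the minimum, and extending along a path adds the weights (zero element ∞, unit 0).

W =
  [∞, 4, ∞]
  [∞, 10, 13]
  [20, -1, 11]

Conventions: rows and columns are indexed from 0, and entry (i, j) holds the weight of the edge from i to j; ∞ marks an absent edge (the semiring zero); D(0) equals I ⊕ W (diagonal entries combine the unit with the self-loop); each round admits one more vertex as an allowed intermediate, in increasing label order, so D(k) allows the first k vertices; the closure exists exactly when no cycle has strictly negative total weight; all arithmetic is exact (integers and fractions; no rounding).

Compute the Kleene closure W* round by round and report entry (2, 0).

D(0):
  [0, 4, ∞]
  [∞, 0, 13]
  [20, -1, 0]
D(1):
  [0, 4, ∞]
  [∞, 0, 13]
  [20, -1, 0]
D(2):
  [0, 4, 17]
  [∞, 0, 13]
  [20, -1, 0]
D(3):
  [0, 4, 17]
  [33, 0, 13]
  [20, -1, 0]
Answer: W*[2][0] = 20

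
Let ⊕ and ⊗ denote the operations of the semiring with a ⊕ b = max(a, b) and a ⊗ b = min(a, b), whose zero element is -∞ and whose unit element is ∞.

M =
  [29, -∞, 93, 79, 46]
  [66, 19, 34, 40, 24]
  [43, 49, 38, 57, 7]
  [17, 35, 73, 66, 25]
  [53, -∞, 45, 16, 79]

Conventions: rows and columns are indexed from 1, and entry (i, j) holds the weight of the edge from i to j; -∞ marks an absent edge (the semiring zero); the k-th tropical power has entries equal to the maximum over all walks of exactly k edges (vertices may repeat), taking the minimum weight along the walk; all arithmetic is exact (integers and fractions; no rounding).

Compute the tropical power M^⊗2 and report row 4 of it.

M^⊗2:
  [46, 49, 73, 66, 46]
  [34, 35, 66, 66, 46]
  [49, 38, 57, 57, 43]
  [43, 49, 66, 66, 25]
  [53, 45, 53, 53, 79]
Answer: row 4 of M^⊗2 = [43, 49, 66, 66, 25]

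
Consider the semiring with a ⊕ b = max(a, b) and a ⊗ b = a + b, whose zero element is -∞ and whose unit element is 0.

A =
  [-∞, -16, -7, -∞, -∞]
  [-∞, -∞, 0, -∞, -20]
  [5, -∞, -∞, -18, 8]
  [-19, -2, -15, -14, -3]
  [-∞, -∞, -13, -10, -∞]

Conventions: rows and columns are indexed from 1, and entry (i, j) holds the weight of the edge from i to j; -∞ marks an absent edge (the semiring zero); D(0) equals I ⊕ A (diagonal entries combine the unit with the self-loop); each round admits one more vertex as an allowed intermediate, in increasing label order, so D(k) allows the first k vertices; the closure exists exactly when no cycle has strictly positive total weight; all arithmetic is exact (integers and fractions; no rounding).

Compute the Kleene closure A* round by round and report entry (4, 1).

D(0):
  [0, -16, -7, -∞, -∞]
  [-∞, 0, 0, -∞, -20]
  [5, -∞, 0, -18, 8]
  [-19, -2, -15, 0, -3]
  [-∞, -∞, -13, -10, 0]
D(1):
  [0, -16, -7, -∞, -∞]
  [-∞, 0, 0, -∞, -20]
  [5, -11, 0, -18, 8]
  [-19, -2, -15, 0, -3]
  [-∞, -∞, -13, -10, 0]
D(2):
  [0, -16, -7, -∞, -36]
  [-∞, 0, 0, -∞, -20]
  [5, -11, 0, -18, 8]
  [-19, -2, -2, 0, -3]
  [-∞, -∞, -13, -10, 0]
D(3):
  [0, -16, -7, -25, 1]
  [5, 0, 0, -18, 8]
  [5, -11, 0, -18, 8]
  [3, -2, -2, 0, 6]
  [-8, -24, -13, -10, 0]
D(4):
  [0, -16, -7, -25, 1]
  [5, 0, 0, -18, 8]
  [5, -11, 0, -18, 8]
  [3, -2, -2, 0, 6]
  [-7, -12, -12, -10, 0]
D(5):
  [0, -11, -7, -9, 1]
  [5, 0, 0, -2, 8]
  [5, -4, 0, -2, 8]
  [3, -2, -2, 0, 6]
  [-7, -12, -12, -10, 0]
Answer: A*[4][1] = 3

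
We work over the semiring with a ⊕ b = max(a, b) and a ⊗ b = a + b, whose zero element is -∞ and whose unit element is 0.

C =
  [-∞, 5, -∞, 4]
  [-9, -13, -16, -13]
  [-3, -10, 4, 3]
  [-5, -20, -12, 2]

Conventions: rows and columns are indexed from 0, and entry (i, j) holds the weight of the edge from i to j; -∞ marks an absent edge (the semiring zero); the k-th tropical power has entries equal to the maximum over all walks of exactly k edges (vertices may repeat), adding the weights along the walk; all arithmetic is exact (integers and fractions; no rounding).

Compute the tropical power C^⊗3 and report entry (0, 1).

C^⊗2:
  [-1, -8, -8, 6]
  [-18, -4, -12, -5]
  [1, 2, 8, 7]
  [-3, 0, -8, 4]
C^⊗3:
  [1, 4, -4, 8]
  [-10, -13, -8, -3]
  [5, 6, 12, 11]
  [-1, 2, -4, 6]
Key observation: the optimum is the walk 0->3->0->1, with weight 4 + (-5) + 5 = 4.
Optimal value attained by: walk 0->3->0->1.
Answer: (C^⊗3)[0][1] = 4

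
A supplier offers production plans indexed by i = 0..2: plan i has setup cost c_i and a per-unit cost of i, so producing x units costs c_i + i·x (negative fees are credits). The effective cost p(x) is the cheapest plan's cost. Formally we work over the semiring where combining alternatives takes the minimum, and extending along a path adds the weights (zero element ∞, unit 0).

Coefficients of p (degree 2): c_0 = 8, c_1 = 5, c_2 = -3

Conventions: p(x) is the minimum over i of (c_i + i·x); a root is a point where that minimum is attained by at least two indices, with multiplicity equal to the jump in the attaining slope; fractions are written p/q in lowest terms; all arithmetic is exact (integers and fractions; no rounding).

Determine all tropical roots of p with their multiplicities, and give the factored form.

hull edge (i=0, c=8) to (i=2, c=-3): slope -11/2, span 2
Factored form: p(x) = -3 ⊗ (x ⊕ 11/2) ⊗ (x ⊕ 11/2)
Answer: roots = 11/2 (mult 2)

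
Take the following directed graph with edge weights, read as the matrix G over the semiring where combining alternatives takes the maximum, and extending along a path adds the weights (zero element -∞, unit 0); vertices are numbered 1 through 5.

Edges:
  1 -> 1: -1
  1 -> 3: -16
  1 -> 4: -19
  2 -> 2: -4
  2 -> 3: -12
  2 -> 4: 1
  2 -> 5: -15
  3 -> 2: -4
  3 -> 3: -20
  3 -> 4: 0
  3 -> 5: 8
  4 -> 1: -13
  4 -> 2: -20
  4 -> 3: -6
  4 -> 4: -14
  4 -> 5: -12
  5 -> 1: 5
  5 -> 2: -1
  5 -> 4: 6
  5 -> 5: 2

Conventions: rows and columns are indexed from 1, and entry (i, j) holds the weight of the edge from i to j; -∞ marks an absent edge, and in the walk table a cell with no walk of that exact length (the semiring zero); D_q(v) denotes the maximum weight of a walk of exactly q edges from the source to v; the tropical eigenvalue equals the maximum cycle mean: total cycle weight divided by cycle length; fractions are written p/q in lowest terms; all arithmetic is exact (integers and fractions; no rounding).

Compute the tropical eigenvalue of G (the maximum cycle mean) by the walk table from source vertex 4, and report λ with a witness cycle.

q=0: [-∞, -∞, -∞, 0, -∞]
q=1: [-13, -20, -6, -14, -12]
q=2: [-7, -10, -20, -6, 2]
q=3: [7, 1, -12, 8, 4]
q=4: [9, 3, 2, 10, 6]
q=5: [11, 5, 4, 12, 10]
Optimal cycle mean attained by: cycle 3->5->4->3, total 8 + 6 + (-6), length 3.
Answer: λ = 8/3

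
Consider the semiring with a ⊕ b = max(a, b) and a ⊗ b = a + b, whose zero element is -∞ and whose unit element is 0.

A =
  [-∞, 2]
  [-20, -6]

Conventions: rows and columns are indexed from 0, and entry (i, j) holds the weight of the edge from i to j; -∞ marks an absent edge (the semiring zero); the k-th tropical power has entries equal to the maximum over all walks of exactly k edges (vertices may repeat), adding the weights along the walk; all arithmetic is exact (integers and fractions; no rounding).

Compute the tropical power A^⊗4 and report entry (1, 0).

A^⊗2:
  [-18, -4]
  [-26, -12]
A^⊗3:
  [-24, -10]
  [-32, -18]
A^⊗4:
  [-30, -16]
  [-38, -24]
Key observation: the optimum is the walk 1->1->1->1->0, with weight (-6) + (-6) + (-6) + (-20) = -38.
Optimal value attained by: walk 1->1->1->1->0.
Answer: (A^⊗4)[1][0] = -38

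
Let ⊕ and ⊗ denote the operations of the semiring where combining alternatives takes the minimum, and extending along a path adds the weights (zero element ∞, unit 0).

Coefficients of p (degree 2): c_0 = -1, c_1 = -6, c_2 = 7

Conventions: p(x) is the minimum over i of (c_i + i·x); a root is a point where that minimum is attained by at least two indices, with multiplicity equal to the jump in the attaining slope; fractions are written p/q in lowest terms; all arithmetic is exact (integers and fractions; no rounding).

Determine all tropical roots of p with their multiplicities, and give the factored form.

hull edge (i=0, c=-1) to (i=1, c=-6): slope -5, span 1
hull edge (i=1, c=-6) to (i=2, c=7): slope 13, span 1
Factored form: p(x) = 7 ⊗ (x ⊕ (-13)) ⊗ (x ⊕ 5)
Answer: roots = -13 (mult 1), 5 (mult 1)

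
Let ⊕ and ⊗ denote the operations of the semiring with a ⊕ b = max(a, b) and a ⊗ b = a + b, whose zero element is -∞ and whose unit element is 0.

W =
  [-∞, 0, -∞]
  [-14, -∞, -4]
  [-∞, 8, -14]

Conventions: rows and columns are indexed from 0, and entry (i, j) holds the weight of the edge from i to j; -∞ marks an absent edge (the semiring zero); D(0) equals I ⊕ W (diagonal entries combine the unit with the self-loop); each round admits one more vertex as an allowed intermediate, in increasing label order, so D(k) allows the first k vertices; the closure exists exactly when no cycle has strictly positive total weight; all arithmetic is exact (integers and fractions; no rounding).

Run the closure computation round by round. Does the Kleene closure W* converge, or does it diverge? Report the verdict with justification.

D(0):
  [0, 0, -∞]
  [-14, 0, -4]
  [-∞, 8, 0]
D(1):
  [0, 0, -∞]
  [-14, 0, -4]
  [-∞, 8, 0]
Detection: at round 2, diagonal entry (2, 2) turns strictly positive.
Key observation: the cycle 2->1->2 has total weight 8 + (-4), which is strictly positive.
Answer: DIVERGES — positive cycle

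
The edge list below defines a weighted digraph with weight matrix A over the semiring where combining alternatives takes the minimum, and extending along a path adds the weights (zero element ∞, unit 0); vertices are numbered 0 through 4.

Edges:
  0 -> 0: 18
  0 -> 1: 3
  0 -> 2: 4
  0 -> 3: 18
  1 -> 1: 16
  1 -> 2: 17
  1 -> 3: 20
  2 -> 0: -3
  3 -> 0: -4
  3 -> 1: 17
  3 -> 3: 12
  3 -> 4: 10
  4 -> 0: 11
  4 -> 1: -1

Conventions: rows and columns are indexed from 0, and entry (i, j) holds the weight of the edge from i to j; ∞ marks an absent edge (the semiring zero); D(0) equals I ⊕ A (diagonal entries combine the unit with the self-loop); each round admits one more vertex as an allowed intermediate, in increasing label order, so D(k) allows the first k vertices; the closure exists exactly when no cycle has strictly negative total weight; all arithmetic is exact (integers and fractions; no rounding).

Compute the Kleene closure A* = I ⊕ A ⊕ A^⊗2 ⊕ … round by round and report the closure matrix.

D(0):
  [0, 3, 4, 18, ∞]
  [∞, 0, 17, 20, ∞]
  [-3, ∞, 0, ∞, ∞]
  [-4, 17, ∞, 0, 10]
  [11, -1, ∞, ∞, 0]
D(1):
  [0, 3, 4, 18, ∞]
  [∞, 0, 17, 20, ∞]
  [-3, 0, 0, 15, ∞]
  [-4, -1, 0, 0, 10]
  [11, -1, 15, 29, 0]
D(2):
  [0, 3, 4, 18, ∞]
  [∞, 0, 17, 20, ∞]
  [-3, 0, 0, 15, ∞]
  [-4, -1, 0, 0, 10]
  [11, -1, 15, 19, 0]
D(3):
  [0, 3, 4, 18, ∞]
  [14, 0, 17, 20, ∞]
  [-3, 0, 0, 15, ∞]
  [-4, -1, 0, 0, 10]
  [11, -1, 15, 19, 0]
D(4):
  [0, 3, 4, 18, 28]
  [14, 0, 17, 20, 30]
  [-3, 0, 0, 15, 25]
  [-4, -1, 0, 0, 10]
  [11, -1, 15, 19, 0]
D(5):
  [0, 3, 4, 18, 28]
  [14, 0, 17, 20, 30]
  [-3, 0, 0, 15, 25]
  [-4, -1, 0, 0, 10]
  [11, -1, 15, 19, 0]
Answer: A* = [[0, 3, 4, 18, 28], [14, 0, 17, 20, 30], [-3, 0, 0, 15, 25], [-4, -1, 0, 0, 10], [11, -1, 15, 19, 0]]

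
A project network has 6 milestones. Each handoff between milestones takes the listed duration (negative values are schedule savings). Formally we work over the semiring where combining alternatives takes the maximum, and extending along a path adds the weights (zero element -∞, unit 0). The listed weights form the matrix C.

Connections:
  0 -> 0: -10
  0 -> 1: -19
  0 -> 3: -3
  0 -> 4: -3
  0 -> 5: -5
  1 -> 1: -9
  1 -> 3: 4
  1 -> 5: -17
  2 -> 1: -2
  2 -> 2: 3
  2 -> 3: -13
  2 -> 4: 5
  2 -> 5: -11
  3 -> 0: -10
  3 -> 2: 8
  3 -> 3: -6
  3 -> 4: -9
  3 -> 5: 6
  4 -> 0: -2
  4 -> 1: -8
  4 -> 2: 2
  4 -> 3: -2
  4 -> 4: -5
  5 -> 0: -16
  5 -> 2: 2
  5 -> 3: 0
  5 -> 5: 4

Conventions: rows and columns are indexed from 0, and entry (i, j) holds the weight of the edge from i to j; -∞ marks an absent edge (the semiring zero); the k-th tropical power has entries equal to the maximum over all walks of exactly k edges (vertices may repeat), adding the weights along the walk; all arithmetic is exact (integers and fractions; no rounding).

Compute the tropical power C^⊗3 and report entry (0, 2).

C^⊗2:
  [-5, -11, 5, -5, -8, 3]
  [-6, -18, 12, -2, -5, 10]
  [3, 1, 7, 3, 8, -7]
  [-10, 6, 11, 6, 13, 10]
  [-7, 0, 6, -4, 7, 4]
  [-10, 0, 8, 4, 7, 8]
C^⊗3:
  [-10, 3, 8, 3, 10, 7]
  [-6, 10, 15, 10, 17, 14]
  [6, 5, 11, 6, 12, 9]
  [11, 9, 15, 11, 16, 14]
  [5, 4, 9, 5, 11, 8]
  [5, 6, 12, 8, 13, 12]
Key observation: the optimum is the walk 0->3->2->2, with weight (-3) + 8 + 3 = 8.
Optimal value attained by: walk 0->3->2->2.
Answer: (C^⊗3)[0][2] = 8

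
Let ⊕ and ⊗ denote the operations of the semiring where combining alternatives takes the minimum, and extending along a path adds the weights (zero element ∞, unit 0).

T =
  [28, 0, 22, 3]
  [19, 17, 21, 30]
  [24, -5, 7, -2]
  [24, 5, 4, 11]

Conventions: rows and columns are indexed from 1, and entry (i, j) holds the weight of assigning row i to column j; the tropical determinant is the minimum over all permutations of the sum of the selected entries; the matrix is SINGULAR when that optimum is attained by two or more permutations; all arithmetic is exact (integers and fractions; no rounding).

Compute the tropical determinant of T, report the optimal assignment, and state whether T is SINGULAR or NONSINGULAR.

σ = (1, 2, 3, 4): 28 + 17 + 7 + 11 = 63
σ = (1, 2, 4, 3): 28 + 17 + (-2) + 4 = 47
σ = (1, 3, 2, 4): 28 + 21 + (-5) + 11 = 55
σ = (1, 3, 4, 2): 28 + 21 + (-2) + 5 = 52
σ = (1, 4, 2, 3): 28 + 30 + (-5) + 4 = 57
σ = (1, 4, 3, 2): 28 + 30 + 7 + 5 = 70
σ = (2, 1, 3, 4): 0 + 19 + 7 + 11 = 37
σ = (2, 1, 4, 3): 0 + 19 + (-2) + 4 = 21
σ = (2, 3, 1, 4): 0 + 21 + 24 + 11 = 56
σ = (2, 3, 4, 1): 0 + 21 + (-2) + 24 = 43
σ = (2, 4, 1, 3): 0 + 30 + 24 + 4 = 58
σ = (2, 4, 3, 1): 0 + 30 + 7 + 24 = 61
σ = (3, 1, 2, 4): 22 + 19 + (-5) + 11 = 47
σ = (3, 1, 4, 2): 22 + 19 + (-2) + 5 = 44
σ = (3, 2, 1, 4): 22 + 17 + 24 + 11 = 74
σ = (3, 2, 4, 1): 22 + 17 + (-2) + 24 = 61
σ = (3, 4, 1, 2): 22 + 30 + 24 + 5 = 81
σ = (3, 4, 2, 1): 22 + 30 + (-5) + 24 = 71
σ = (4, 1, 2, 3): 3 + 19 + (-5) + 4 = 21
σ = (4, 1, 3, 2): 3 + 19 + 7 + 5 = 34
σ = (4, 2, 1, 3): 3 + 17 + 24 + 4 = 48
σ = (4, 2, 3, 1): 3 + 17 + 7 + 24 = 51
σ = (4, 3, 1, 2): 3 + 21 + 24 + 5 = 53
σ = (4, 3, 2, 1): 3 + 21 + (-5) + 24 = 43
Optimal value attained by: σ = (2, 1, 4, 3).
Answer: det⊕(T) = 21; verdict: SINGULAR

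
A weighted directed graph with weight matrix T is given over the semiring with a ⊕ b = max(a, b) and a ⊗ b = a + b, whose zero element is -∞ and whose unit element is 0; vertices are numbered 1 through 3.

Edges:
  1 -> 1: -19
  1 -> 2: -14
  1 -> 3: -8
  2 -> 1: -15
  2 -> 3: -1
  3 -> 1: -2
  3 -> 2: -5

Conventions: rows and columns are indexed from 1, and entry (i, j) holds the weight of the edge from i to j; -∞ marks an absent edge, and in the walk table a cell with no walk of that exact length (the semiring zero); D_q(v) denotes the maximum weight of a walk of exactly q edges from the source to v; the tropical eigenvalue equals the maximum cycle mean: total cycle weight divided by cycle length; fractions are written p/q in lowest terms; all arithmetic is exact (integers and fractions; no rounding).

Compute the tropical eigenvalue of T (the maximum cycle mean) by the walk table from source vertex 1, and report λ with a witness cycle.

q=0: [0, -∞, -∞]
q=1: [-19, -14, -8]
q=2: [-10, -13, -15]
q=3: [-17, -20, -14]
Optimal cycle mean attained by: cycle 2->3->2, total (-1) + (-5), length 2.
Answer: λ = -3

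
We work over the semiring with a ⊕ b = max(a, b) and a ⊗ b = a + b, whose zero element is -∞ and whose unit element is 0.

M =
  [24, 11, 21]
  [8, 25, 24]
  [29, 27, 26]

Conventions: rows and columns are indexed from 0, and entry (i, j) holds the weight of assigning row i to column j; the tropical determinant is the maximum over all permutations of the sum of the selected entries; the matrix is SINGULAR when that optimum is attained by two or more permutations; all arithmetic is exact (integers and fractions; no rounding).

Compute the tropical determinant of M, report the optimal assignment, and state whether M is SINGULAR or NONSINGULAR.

σ = (0, 1, 2): 24 + 25 + 26 = 75
σ = (0, 2, 1): 24 + 24 + 27 = 75
σ = (1, 0, 2): 11 + 8 + 26 = 45
σ = (1, 2, 0): 11 + 24 + 29 = 64
σ = (2, 0, 1): 21 + 8 + 27 = 56
σ = (2, 1, 0): 21 + 25 + 29 = 75
Optimal value attained by: σ = (0, 1, 2).
Answer: det⊕(M) = 75; verdict: SINGULAR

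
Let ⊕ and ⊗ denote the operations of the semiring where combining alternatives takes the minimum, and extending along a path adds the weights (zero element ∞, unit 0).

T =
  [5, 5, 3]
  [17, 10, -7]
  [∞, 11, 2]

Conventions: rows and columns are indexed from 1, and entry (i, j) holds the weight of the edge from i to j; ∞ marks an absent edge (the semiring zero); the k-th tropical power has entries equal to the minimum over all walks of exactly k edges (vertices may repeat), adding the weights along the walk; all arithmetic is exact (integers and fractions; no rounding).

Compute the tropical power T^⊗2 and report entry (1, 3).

T^⊗2:
  [10, 10, -2]
  [22, 4, -5]
  [28, 13, 4]
Key observation: the optimum is the walk 1->2->3, with weight 5 + (-7) = -2.
Optimal value attained by: walk 1->2->3.
Answer: (T^⊗2)[1][3] = -2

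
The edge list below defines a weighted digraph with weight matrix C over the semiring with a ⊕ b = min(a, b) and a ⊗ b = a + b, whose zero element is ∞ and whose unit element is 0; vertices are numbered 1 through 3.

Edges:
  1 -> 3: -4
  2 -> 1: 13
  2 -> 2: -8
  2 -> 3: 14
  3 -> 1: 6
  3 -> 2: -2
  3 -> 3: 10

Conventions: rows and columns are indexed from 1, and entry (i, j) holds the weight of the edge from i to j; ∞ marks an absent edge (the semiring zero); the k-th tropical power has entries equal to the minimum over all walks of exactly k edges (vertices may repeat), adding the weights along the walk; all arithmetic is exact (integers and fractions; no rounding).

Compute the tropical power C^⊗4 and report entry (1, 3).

C^⊗2:
  [2, -6, 6]
  [5, -16, 6]
  [11, -10, 2]
C^⊗3:
  [7, -14, -2]
  [-3, -24, -2]
  [3, -18, 4]
C^⊗4:
  [-1, -22, 0]
  [-11, -32, -10]
  [-5, -26, -4]
Key observation: the optimum is the walk 1->3->2->2->3, with weight (-4) + (-2) + (-8) + 14 = 0.
Optimal value attained by: walk 1->3->2->2->3.
Answer: (C^⊗4)[1][3] = 0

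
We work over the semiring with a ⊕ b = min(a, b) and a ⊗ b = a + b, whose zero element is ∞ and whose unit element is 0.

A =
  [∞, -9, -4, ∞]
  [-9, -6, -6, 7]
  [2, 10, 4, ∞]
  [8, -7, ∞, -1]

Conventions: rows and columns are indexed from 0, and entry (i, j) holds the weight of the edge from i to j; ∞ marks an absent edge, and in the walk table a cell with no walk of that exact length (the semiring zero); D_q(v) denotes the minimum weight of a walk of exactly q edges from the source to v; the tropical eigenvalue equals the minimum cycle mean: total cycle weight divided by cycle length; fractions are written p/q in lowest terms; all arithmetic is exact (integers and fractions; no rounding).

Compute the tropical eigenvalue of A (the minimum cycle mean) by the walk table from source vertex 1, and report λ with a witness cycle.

q=0: [∞, 0, ∞, ∞]
q=1: [-9, -6, -6, 7]
q=2: [-15, -18, -13, 1]
q=3: [-27, -24, -24, -11]
q=4: [-33, -36, -31, -17]
Optimal cycle mean attained by: cycle 0->1->0, total (-9) + (-9), length 2.
Answer: λ = -9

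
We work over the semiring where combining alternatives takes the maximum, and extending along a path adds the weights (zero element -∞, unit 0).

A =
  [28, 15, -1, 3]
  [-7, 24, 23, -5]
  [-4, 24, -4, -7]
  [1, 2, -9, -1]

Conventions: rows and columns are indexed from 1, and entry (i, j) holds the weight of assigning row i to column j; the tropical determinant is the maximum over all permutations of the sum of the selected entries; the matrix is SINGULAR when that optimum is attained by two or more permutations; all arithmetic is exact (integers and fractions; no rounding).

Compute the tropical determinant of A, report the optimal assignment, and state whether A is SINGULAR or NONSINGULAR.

σ = (1, 2, 3, 4): 28 + 24 + (-4) + (-1) = 47
σ = (1, 2, 4, 3): 28 + 24 + (-7) + (-9) = 36
σ = (1, 3, 2, 4): 28 + 23 + 24 + (-1) = 74
σ = (1, 3, 4, 2): 28 + 23 + (-7) + 2 = 46
σ = (1, 4, 2, 3): 28 + (-5) + 24 + (-9) = 38
σ = (1, 4, 3, 2): 28 + (-5) + (-4) + 2 = 21
σ = (2, 1, 3, 4): 15 + (-7) + (-4) + (-1) = 3
σ = (2, 1, 4, 3): 15 + (-7) + (-7) + (-9) = -8
σ = (2, 3, 1, 4): 15 + 23 + (-4) + (-1) = 33
σ = (2, 3, 4, 1): 15 + 23 + (-7) + 1 = 32
σ = (2, 4, 1, 3): 15 + (-5) + (-4) + (-9) = -3
σ = (2, 4, 3, 1): 15 + (-5) + (-4) + 1 = 7
σ = (3, 1, 2, 4): (-1) + (-7) + 24 + (-1) = 15
σ = (3, 1, 4, 2): (-1) + (-7) + (-7) + 2 = -13
σ = (3, 2, 1, 4): (-1) + 24 + (-4) + (-1) = 18
σ = (3, 2, 4, 1): (-1) + 24 + (-7) + 1 = 17
σ = (3, 4, 1, 2): (-1) + (-5) + (-4) + 2 = -8
σ = (3, 4, 2, 1): (-1) + (-5) + 24 + 1 = 19
σ = (4, 1, 2, 3): 3 + (-7) + 24 + (-9) = 11
σ = (4, 1, 3, 2): 3 + (-7) + (-4) + 2 = -6
σ = (4, 2, 1, 3): 3 + 24 + (-4) + (-9) = 14
σ = (4, 2, 3, 1): 3 + 24 + (-4) + 1 = 24
σ = (4, 3, 1, 2): 3 + 23 + (-4) + 2 = 24
σ = (4, 3, 2, 1): 3 + 23 + 24 + 1 = 51
Optimal value attained by: σ = (1, 3, 2, 4).
Answer: det⊕(A) = 74; verdict: NONSINGULAR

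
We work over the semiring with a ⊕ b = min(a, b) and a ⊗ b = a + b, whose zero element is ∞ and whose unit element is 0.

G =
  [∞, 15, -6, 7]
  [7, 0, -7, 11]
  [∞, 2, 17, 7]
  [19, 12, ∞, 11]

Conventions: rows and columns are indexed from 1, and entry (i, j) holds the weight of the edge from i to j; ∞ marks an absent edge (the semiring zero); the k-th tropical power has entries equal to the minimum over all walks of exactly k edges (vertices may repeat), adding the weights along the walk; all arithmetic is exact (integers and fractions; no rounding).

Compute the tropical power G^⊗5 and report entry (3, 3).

G^⊗2:
  [22, -4, 8, 1]
  [7, -5, -7, 0]
  [9, 2, -5, 13]
  [19, 12, 5, 22]
G^⊗3:
  [3, -4, -11, 7]
  [2, -5, -12, 0]
  [9, -3, -5, 2]
  [19, 7, 5, 12]
G^⊗4:
  [3, -9, -11, -4]
  [2, -10, -12, -5]
  [4, -3, -10, 2]
  [14, 7, 0, 12]
G^⊗5:
  [-2, -9, -16, -4]
  [-3, -10, -17, -5]
  [4, -8, -10, -3]
  [14, 2, 0, 7]
Key observation: the optimum is the walk 3->2->2->3->2->3, with weight 2 + 0 + (-7) + 2 + (-7) = -10.
Optimal value attained by: walk 3->2->2->3->2->3.
Answer: (G^⊗5)[3][3] = -10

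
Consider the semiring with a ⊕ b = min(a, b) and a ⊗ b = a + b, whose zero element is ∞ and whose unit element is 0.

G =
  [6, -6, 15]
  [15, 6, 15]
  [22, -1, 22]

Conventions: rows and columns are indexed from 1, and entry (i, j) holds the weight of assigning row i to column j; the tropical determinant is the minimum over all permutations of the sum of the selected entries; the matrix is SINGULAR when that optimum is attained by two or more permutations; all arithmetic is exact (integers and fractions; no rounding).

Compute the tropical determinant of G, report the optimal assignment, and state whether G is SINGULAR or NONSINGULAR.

σ = (1, 2, 3): 6 + 6 + 22 = 34
σ = (1, 3, 2): 6 + 15 + (-1) = 20
σ = (2, 1, 3): (-6) + 15 + 22 = 31
σ = (2, 3, 1): (-6) + 15 + 22 = 31
σ = (3, 1, 2): 15 + 15 + (-1) = 29
σ = (3, 2, 1): 15 + 6 + 22 = 43
Optimal value attained by: σ = (1, 3, 2).
Answer: det⊕(G) = 20; verdict: NONSINGULAR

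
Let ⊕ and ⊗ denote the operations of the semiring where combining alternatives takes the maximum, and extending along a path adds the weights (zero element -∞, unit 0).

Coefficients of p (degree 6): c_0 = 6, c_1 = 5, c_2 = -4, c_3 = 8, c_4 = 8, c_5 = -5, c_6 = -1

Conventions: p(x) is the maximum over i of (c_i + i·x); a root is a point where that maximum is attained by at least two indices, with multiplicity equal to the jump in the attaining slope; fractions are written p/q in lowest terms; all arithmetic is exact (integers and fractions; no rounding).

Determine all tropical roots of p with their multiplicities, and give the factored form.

hull edge (i=0, c=6) to (i=3, c=8): slope 2/3, span 3
hull edge (i=3, c=8) to (i=4, c=8): slope 0, span 1
hull edge (i=4, c=8) to (i=6, c=-1): slope -9/2, span 2
Factored form: p(x) = -1 ⊗ (x ⊕ (-2/3)) ⊗ (x ⊕ (-2/3)) ⊗ (x ⊕ (-2/3)) ⊗ (x ⊕ 0) ⊗ (x ⊕ 9/2) ⊗ (x ⊕ 9/2)
Answer: roots = -2/3 (mult 3), 0 (mult 1), 9/2 (mult 2)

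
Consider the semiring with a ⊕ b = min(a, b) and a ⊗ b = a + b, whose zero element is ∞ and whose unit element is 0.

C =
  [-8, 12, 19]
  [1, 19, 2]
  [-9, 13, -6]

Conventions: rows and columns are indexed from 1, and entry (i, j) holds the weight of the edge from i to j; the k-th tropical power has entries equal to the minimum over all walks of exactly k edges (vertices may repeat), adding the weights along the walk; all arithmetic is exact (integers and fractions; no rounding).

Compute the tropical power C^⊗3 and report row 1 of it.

C^⊗2:
  [-16, 4, 11]
  [-7, 13, -4]
  [-17, 3, -12]
C^⊗3:
  [-24, -4, 3]
  [-15, 5, -10]
  [-25, -5, -18]
Answer: row 1 of C^⊗3 = [-24, -4, 3]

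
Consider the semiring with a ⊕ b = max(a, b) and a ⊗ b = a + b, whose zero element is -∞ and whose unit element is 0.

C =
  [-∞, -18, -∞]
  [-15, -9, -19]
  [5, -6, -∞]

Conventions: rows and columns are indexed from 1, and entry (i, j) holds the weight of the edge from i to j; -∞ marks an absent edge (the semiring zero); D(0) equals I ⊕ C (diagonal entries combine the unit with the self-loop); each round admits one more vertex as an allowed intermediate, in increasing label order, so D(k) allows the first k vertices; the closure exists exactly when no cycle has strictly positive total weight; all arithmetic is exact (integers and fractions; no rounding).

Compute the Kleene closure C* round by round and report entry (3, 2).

D(0):
  [0, -18, -∞]
  [-15, 0, -19]
  [5, -6, 0]
D(1):
  [0, -18, -∞]
  [-15, 0, -19]
  [5, -6, 0]
D(2):
  [0, -18, -37]
  [-15, 0, -19]
  [5, -6, 0]
D(3):
  [0, -18, -37]
  [-14, 0, -19]
  [5, -6, 0]
Answer: C*[3][2] = -6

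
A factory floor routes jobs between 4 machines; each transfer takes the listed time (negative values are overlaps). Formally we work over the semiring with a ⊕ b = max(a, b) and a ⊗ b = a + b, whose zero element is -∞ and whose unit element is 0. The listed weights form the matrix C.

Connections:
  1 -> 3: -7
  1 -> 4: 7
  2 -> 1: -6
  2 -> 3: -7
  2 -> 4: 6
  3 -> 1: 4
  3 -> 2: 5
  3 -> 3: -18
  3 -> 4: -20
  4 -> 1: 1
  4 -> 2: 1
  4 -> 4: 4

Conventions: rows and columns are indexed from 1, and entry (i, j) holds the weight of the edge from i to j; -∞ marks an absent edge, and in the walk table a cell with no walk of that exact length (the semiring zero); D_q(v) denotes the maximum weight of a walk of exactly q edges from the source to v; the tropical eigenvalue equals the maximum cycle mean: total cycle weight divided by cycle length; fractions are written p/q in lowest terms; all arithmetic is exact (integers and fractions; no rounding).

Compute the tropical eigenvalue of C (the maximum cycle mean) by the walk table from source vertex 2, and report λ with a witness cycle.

q=0: [-∞, 0, -∞, -∞]
q=1: [-6, -∞, -7, 6]
q=2: [7, 7, -13, 10]
q=3: [11, 11, 0, 14]
q=4: [15, 15, 4, 18]
Optimal cycle mean attained by: cycle 1->4->1, total 7 + 1, length 2.
Answer: λ = 4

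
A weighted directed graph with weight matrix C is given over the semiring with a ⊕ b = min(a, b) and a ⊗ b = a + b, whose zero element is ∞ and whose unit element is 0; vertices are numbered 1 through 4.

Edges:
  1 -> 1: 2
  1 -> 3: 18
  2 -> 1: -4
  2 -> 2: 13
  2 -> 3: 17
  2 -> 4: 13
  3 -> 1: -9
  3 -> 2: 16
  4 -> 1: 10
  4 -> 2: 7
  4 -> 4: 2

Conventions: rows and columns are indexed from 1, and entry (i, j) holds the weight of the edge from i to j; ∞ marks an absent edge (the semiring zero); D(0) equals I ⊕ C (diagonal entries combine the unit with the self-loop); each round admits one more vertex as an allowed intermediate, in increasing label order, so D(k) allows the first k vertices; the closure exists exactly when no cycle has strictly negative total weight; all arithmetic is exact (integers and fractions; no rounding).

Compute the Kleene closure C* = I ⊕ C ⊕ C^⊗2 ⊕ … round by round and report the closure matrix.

D(0):
  [0, ∞, 18, ∞]
  [-4, 0, 17, 13]
  [-9, 16, 0, ∞]
  [10, 7, ∞, 0]
D(1):
  [0, ∞, 18, ∞]
  [-4, 0, 14, 13]
  [-9, 16, 0, ∞]
  [10, 7, 28, 0]
D(2):
  [0, ∞, 18, ∞]
  [-4, 0, 14, 13]
  [-9, 16, 0, 29]
  [3, 7, 21, 0]
D(3):
  [0, 34, 18, 47]
  [-4, 0, 14, 13]
  [-9, 16, 0, 29]
  [3, 7, 21, 0]
D(4):
  [0, 34, 18, 47]
  [-4, 0, 14, 13]
  [-9, 16, 0, 29]
  [3, 7, 21, 0]
Answer: C* = [[0, 34, 18, 47], [-4, 0, 14, 13], [-9, 16, 0, 29], [3, 7, 21, 0]]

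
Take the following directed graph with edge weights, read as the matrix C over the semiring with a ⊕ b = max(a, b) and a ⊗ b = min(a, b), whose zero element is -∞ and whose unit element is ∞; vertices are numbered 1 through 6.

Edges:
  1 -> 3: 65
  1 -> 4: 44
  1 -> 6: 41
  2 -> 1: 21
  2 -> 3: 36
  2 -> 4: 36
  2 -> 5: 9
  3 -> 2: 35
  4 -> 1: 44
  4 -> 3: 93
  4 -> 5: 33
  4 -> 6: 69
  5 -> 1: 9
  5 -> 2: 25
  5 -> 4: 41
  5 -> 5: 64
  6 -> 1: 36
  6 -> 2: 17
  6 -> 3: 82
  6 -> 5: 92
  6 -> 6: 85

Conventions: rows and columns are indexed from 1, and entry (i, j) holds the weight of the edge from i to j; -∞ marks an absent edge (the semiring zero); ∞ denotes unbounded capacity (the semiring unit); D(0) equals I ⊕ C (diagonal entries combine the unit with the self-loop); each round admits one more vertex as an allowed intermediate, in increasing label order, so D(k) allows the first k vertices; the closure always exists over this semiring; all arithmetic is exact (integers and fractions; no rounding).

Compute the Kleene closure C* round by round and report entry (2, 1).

D(0):
  [∞, -∞, 65, 44, -∞, 41]
  [21, ∞, 36, 36, 9, -∞]
  [-∞, 35, ∞, -∞, -∞, -∞]
  [44, -∞, 93, ∞, 33, 69]
  [9, 25, -∞, 41, ∞, -∞]
  [36, 17, 82, -∞, 92, ∞]
D(1):
  [∞, -∞, 65, 44, -∞, 41]
  [21, ∞, 36, 36, 9, 21]
  [-∞, 35, ∞, -∞, -∞, -∞]
  [44, -∞, 93, ∞, 33, 69]
  [9, 25, 9, 41, ∞, 9]
  [36, 17, 82, 36, 92, ∞]
D(2):
  [∞, -∞, 65, 44, -∞, 41]
  [21, ∞, 36, 36, 9, 21]
  [21, 35, ∞, 35, 9, 21]
  [44, -∞, 93, ∞, 33, 69]
  [21, 25, 25, 41, ∞, 21]
  [36, 17, 82, 36, 92, ∞]
D(3):
  [∞, 35, 65, 44, 9, 41]
  [21, ∞, 36, 36, 9, 21]
  [21, 35, ∞, 35, 9, 21]
  [44, 35, 93, ∞, 33, 69]
  [21, 25, 25, 41, ∞, 21]
  [36, 35, 82, 36, 92, ∞]
D(4):
  [∞, 35, 65, 44, 33, 44]
  [36, ∞, 36, 36, 33, 36]
  [35, 35, ∞, 35, 33, 35]
  [44, 35, 93, ∞, 33, 69]
  [41, 35, 41, 41, ∞, 41]
  [36, 35, 82, 36, 92, ∞]
D(5):
  [∞, 35, 65, 44, 33, 44]
  [36, ∞, 36, 36, 33, 36]
  [35, 35, ∞, 35, 33, 35]
  [44, 35, 93, ∞, 33, 69]
  [41, 35, 41, 41, ∞, 41]
  [41, 35, 82, 41, 92, ∞]
D(6):
  [∞, 35, 65, 44, 44, 44]
  [36, ∞, 36, 36, 36, 36]
  [35, 35, ∞, 35, 35, 35]
  [44, 35, 93, ∞, 69, 69]
  [41, 35, 41, 41, ∞, 41]
  [41, 35, 82, 41, 92, ∞]
Answer: C*[2][1] = 36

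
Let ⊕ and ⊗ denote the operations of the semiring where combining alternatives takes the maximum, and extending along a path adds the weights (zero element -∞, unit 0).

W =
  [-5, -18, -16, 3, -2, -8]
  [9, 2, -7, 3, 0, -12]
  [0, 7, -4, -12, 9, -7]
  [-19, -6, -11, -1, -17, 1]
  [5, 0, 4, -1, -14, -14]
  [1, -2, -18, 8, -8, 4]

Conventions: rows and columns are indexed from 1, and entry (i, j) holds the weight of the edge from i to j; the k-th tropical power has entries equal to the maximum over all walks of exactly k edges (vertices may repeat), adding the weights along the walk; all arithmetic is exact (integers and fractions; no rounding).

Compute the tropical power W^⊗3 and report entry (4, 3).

W^⊗2:
  [3, -2, 2, 2, -7, 4]
  [11, 4, 4, 12, 7, 4]
  [16, 9, 13, 10, 7, -3]
  [3, -1, -12, 9, -2, 5]
  [9, 11, 0, 8, 13, 0]
  [7, 2, -3, 12, -1, 9]
W^⊗3:
  [7, 9, -2, 12, 11, 8]
  [13, 11, 11, 14, 13, 13]
  [18, 20, 11, 19, 22, 11]
  [8, 3, 2, 13, 1, 10]
  [20, 13, 17, 14, 11, 9]
  [11, 7, 3, 17, 6, 13]
Key observation: the optimum is the walk 4->3->5->3, with weight (-11) + 9 + 4 = 2.
Optimal value attained by: walk 4->3->5->3.
Answer: (W^⊗3)[4][3] = 2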